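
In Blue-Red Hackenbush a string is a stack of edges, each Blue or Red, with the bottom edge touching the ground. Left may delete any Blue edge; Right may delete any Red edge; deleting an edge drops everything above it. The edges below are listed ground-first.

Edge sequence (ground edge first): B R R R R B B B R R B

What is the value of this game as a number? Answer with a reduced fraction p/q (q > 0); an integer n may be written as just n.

115/1024

Recurse on prefixes of the 11-edge string B R R R R B B B R R B:
step 1: add B to get B; options L={ 0 } R={ (no moves) } ⇒ 1
step 2: add R to get BR; options L={ 0 } R={ 1 } ⇒ 1/2
step 3: add R to get BRR; options L={ 0 } R={ 1/2, 1 } ⇒ 1/4
step 4: add R to get BRRR; options L={ 0 } R={ 1/4, 1/2, 1 } ⇒ 1/8
step 5: add R to get BRRRR; options L={ 0 } R={ 1/8, 1/4, 1/2, 1 } ⇒ 1/16
step 6: add B to get BRRRRB; options L={ 0, 1/16 } R={ 1/8, 1/4, 1/2, 1 } ⇒ 3/32
step 7: add B to get BRRRRBB; options L={ 0, 1/16, 3/32 } R={ 1/8, 1/4, 1/2, 1 } ⇒ 7/64
step 8: add B to get BRRRRBBB; options L={ 0, 1/16, 3/32, 7/64 } R={ 1/8, 1/4, 1/2, 1 } ⇒ 15/128
step 9: add R to get BRRRRBBBR; options L={ 0, 1/16, 3/32, 7/64 } R={ 15/128, 1/8, 1/4, 1/2, 1 } ⇒ 29/256
step 10: add R to get BRRRRBBBRR; options L={ 0, 1/16, 3/32, 7/64 } R={ 29/256, 15/128, 1/8, 1/4, 1/2, 1 } ⇒ 57/512
step 11: add B to get BRRRRBBBRRB; options L={ 0, 1/16, 3/32, 7/64, 57/512 } R={ 29/256, 15/128, 1/8, 1/4, 1/2, 1 } ⇒ 115/1024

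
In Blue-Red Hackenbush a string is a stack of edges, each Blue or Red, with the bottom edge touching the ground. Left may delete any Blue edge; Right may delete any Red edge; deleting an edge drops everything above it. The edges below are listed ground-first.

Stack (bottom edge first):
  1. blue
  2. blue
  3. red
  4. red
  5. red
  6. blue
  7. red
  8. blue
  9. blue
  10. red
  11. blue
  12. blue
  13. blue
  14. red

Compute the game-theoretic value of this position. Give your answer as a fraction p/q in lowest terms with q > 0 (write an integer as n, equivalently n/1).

4829/4096

Recurse on prefixes of the 14-edge string blue blue red red red blue red blue blue red blue blue blue red:
b: Left { 0 }, Right { none } gives simplest 1
bb: Left { 0; 1 }, Right { none } gives simplest 2
bbr: Left { 0; 1 }, Right { 2 } gives simplest 3/2
bbrr: Left { 0; 1 }, Right { 3/2; 2 } gives simplest 5/4
bbrrr: Left { 0; 1 }, Right { 5/4; 3/2; 2 } gives simplest 9/8
bbrrrb: Left { 0; 1; 9/8 }, Right { 5/4; 3/2; 2 } gives simplest 19/16
bbrrrbr: Left { 0; 1; 9/8 }, Right { 19/16; 5/4; 3/2; 2 } gives simplest 37/32
bbrrrbrb: Left { 0; 1; 9/8; 37/32 }, Right { 19/16; 5/4; 3/2; 2 } gives simplest 75/64
bbrrrbrbb: Left { 0; 1; 9/8; 37/32; 75/64 }, Right { 19/16; 5/4; 3/2; 2 } gives simplest 151/128
bbrrrbrbbr: Left { 0; 1; 9/8; 37/32; 75/64 }, Right { 151/128; 19/16; 5/4; 3/2; 2 } gives simplest 301/256
bbrrrbrbbrb: Left { 0; 1; 9/8; 37/32; 75/64; 301/256 }, Right { 151/128; 19/16; 5/4; 3/2; 2 } gives simplest 603/512
bbrrrbrbbrbb: Left { 0; 1; 9/8; 37/32; 75/64; 301/256; 603/512 }, Right { 151/128; 19/16; 5/4; 3/2; 2 } gives simplest 1207/1024
bbrrrbrbbrbbb: Left { 0; 1; 9/8; 37/32; 75/64; 301/256; 603/512; 1207/1024 }, Right { 151/128; 19/16; 5/4; 3/2; 2 } gives simplest 2415/2048
bbrrrbrbbrbbbr: Left { 0; 1; 9/8; 37/32; 75/64; 301/256; 603/512; 1207/1024 }, Right { 2415/2048; 151/128; 19/16; 5/4; 3/2; 2 } gives simplest 4829/4096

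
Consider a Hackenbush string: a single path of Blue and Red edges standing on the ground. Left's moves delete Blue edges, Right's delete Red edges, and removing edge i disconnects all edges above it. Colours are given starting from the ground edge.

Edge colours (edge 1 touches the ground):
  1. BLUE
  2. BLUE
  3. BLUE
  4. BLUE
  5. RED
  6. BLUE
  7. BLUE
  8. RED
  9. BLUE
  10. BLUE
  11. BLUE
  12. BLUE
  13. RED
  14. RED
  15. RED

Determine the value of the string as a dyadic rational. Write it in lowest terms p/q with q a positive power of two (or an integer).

step 1: add BLUE to get B; options L={ 0 } R={ ∅ } => 1
step 2: add BLUE to get BB; options L={ 0,1 } R={ ∅ } => 2
step 3: add BLUE to get BBB; options L={ 0,1,2 } R={ ∅ } => 3
step 4: add BLUE to get BBBB; options L={ 0,1,2,3 } R={ ∅ } => 4
step 5: add RED to get BBBBR; options L={ 0,1,2,3 } R={ 4 } => 7/2
step 6: add BLUE to get BBBBRB; options L={ 0,1,2,3,7/2 } R={ 4 } => 15/4
step 7: add BLUE to get BBBBRBB; options L={ 0,1,2,3,7/2,15/4 } R={ 4 } => 31/8
step 8: add RED to get BBBBRBBR; options L={ 0,1,2,3,7/2,15/4 } R={ 31/8,4 } => 61/16
step 9: add BLUE to get BBBBRBBRB; options L={ 0,1,2,3,7/2,15/4,61/16 } R={ 31/8,4 } => 123/32
step 10: add BLUE to get BBBBRBBRBB; options L={ 0,1,2,3,7/2,15/4,61/16,123/32 } R={ 31/8,4 } => 247/64
step 11: add BLUE to get BBBBRBBRBBB; options L={ 0,1,2,3,7/2,15/4,61/16,123/32,247/64 } R={ 31/8,4 } => 495/128
step 12: add BLUE to get BBBBRBBRBBBB; options L={ 0,1,2,3,7/2,15/4,61/16,123/32,247/64,495/128 } R={ 31/8,4 } => 991/256
step 13: add RED to get BBBBRBBRBBBBR; options L={ 0,1,2,3,7/2,15/4,61/16,123/32,247/64,495/128 } R={ 991/256,31/8,4 } => 1981/512
step 14: add RED to get BBBBRBBRBBBBRR; options L={ 0,1,2,3,7/2,15/4,61/16,123/32,247/64,495/128 } R={ 1981/512,991/256,31/8,4 } => 3961/1024
step 15: add RED to get BBBBRBBRBBBBRRR; options L={ 0,1,2,3,7/2,15/4,61/16,123/32,247/64,495/128 } R={ 3961/1024,1981/512,991/256,31/8,4 } => 7921/2048

7921/2048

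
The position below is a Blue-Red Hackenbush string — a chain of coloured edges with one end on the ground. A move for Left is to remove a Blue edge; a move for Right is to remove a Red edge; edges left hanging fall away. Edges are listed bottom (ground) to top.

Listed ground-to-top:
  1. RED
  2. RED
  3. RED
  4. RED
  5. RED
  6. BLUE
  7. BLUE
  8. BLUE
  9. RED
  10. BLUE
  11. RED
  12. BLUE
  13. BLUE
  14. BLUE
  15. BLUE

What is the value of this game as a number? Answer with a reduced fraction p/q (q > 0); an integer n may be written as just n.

Build G(s[:k]) for k = 1..15, string s = RED RED RED RED RED BLUE BLUE BLUE RED BLUE RED BLUE BLUE BLUE BLUE.
R: Left { (no moves) }, Right { 0 } = simplest -1
RR: Left { (no moves) }, Right { -1; 0 } = simplest -2
RRR: Left { (no moves) }, Right { -2; -1; 0 } = simplest -3
RRRR: Left { (no moves) }, Right { -3; -2; -1; 0 } = simplest -4
RRRRR: Left { (no moves) }, Right { -4; -3; -2; -1; 0 } = simplest -5
RRRRRB: Left { -5 }, Right { -4; -3; -2; -1; 0 } = simplest -9/2
RRRRRBB: Left { -5; -9/2 }, Right { -4; -3; -2; -1; 0 } = simplest -17/4
RRRRRBBB: Left { -5; -9/2; -17/4 }, Right { -4; -3; -2; -1; 0 } = simplest -33/8
RRRRRBBBR: Left { -5; -9/2; -17/4 }, Right { -33/8; -4; -3; -2; -1; 0 } = simplest -67/16
RRRRRBBBRB: Left { -5; -9/2; -17/4; -67/16 }, Right { -33/8; -4; -3; -2; -1; 0 } = simplest -133/32
RRRRRBBBRBR: Left { -5; -9/2; -17/4; -67/16 }, Right { -133/32; -33/8; -4; -3; -2; -1; 0 } = simplest -267/64
RRRRRBBBRBRB: Left { -5; -9/2; -17/4; -67/16; -267/64 }, Right { -133/32; -33/8; -4; -3; -2; -1; 0 } = simplest -533/128
RRRRRBBBRBRBB: Left { -5; -9/2; -17/4; -67/16; -267/64; -533/128 }, Right { -133/32; -33/8; -4; -3; -2; -1; 0 } = simplest -1065/256
RRRRRBBBRBRBBB: Left { -5; -9/2; -17/4; -67/16; -267/64; -533/128; -1065/256 }, Right { -133/32; -33/8; -4; -3; -2; -1; 0 } = simplest -2129/512
RRRRRBBBRBRBBBB: Left { -5; -9/2; -17/4; -67/16; -267/64; -533/128; -1065/256; -2129/512 }, Right { -133/32; -33/8; -4; -3; -2; -1; 0 } = simplest -4257/1024

-4257/1024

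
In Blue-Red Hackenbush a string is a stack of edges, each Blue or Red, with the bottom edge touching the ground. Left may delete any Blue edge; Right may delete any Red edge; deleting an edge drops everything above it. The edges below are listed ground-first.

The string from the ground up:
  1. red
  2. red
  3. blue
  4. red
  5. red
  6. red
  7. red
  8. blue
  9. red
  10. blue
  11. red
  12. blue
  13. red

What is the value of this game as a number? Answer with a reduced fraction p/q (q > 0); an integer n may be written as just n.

-4011/2048

Prefix values for red red blue red red red red blue red blue red blue red via {L|R} + simplicity:
g_1 [r]  L=[none]  R=[0]  → -1
g_2 [rr]  L=[none]  R=[-1, 0]  → -2
g_3 [rrb]  L=[-2]  R=[-1, 0]  → -3/2
g_4 [rrbr]  L=[-2]  R=[-3/2, -1, 0]  → -7/4
g_5 [rrbrr]  L=[-2]  R=[-7/4, -3/2, -1, 0]  → -15/8
g_6 [rrbrrr]  L=[-2]  R=[-15/8, -7/4, -3/2, -1, 0]  → -31/16
g_7 [rrbrrrr]  L=[-2]  R=[-31/16, -15/8, -7/4, -3/2, -1, 0]  → -63/32
g_8 [rrbrrrrb]  L=[-2, -63/32]  R=[-31/16, -15/8, -7/4, -3/2, -1, 0]  → -125/64
g_9 [rrbrrrrbr]  L=[-2, -63/32]  R=[-125/64, -31/16, -15/8, -7/4, -3/2, -1, 0]  → -251/128
g_10 [rrbrrrrbrb]  L=[-2, -63/32, -251/128]  R=[-125/64, -31/16, -15/8, -7/4, -3/2, -1, 0]  → -501/256
g_11 [rrbrrrrbrbr]  L=[-2, -63/32, -251/128]  R=[-501/256, -125/64, -31/16, -15/8, -7/4, -3/2, -1, 0]  → -1003/512
g_12 [rrbrrrrbrbrb]  L=[-2, -63/32, -251/128, -1003/512]  R=[-501/256, -125/64, -31/16, -15/8, -7/4, -3/2, -1, 0]  → -2005/1024
g_13 [rrbrrrrbrbrbr]  L=[-2, -63/32, -251/128, -1003/512]  R=[-2005/1024, -501/256, -125/64, -31/16, -15/8, -7/4, -3/2, -1, 0]  → -4011/2048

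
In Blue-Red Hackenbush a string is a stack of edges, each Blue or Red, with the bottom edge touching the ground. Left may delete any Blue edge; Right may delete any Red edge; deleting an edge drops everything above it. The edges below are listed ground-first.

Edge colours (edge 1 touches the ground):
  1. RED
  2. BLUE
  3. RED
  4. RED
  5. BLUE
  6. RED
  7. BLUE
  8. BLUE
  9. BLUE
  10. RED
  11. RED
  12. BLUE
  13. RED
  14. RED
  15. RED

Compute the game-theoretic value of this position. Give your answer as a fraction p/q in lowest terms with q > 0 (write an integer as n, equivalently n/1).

val_1 [R]  L=[none]  R=[0]  so -1
val_2 [RB]  L=[-1]  R=[0]  so -1/2
val_3 [RBR]  L=[-1]  R=[-1/2; 0]  so -3/4
val_4 [RBRR]  L=[-1]  R=[-3/4; -1/2; 0]  so -7/8
val_5 [RBRRB]  L=[-1; -7/8]  R=[-3/4; -1/2; 0]  so -13/16
val_6 [RBRRBR]  L=[-1; -7/8]  R=[-13/16; -3/4; -1/2; 0]  so -27/32
val_7 [RBRRBRB]  L=[-1; -7/8; -27/32]  R=[-13/16; -3/4; -1/2; 0]  so -53/64
val_8 [RBRRBRBB]  L=[-1; -7/8; -27/32; -53/64]  R=[-13/16; -3/4; -1/2; 0]  so -105/128
val_9 [RBRRBRBBB]  L=[-1; -7/8; -27/32; -53/64; -105/128]  R=[-13/16; -3/4; -1/2; 0]  so -209/256
val_10 [RBRRBRBBBR]  L=[-1; -7/8; -27/32; -53/64; -105/128]  R=[-209/256; -13/16; -3/4; -1/2; 0]  so -419/512
val_11 [RBRRBRBBBRR]  L=[-1; -7/8; -27/32; -53/64; -105/128]  R=[-419/512; -209/256; -13/16; -3/4; -1/2; 0]  so -839/1024
val_12 [RBRRBRBBBRRB]  L=[-1; -7/8; -27/32; -53/64; -105/128; -839/1024]  R=[-419/512; -209/256; -13/16; -3/4; -1/2; 0]  so -1677/2048
val_13 [RBRRBRBBBRRBR]  L=[-1; -7/8; -27/32; -53/64; -105/128; -839/1024]  R=[-1677/2048; -419/512; -209/256; -13/16; -3/4; -1/2; 0]  so -3355/4096
val_14 [RBRRBRBBBRRBRR]  L=[-1; -7/8; -27/32; -53/64; -105/128; -839/1024]  R=[-3355/4096; -1677/2048; -419/512; -209/256; -13/16; -3/4; -1/2; 0]  so -6711/8192
val_15 [RBRRBRBBBRRBRRR]  L=[-1; -7/8; -27/32; -53/64; -105/128; -839/1024]  R=[-6711/8192; -3355/4096; -1677/2048; -419/512; -209/256; -13/16; -3/4; -1/2; 0]  so -13423/16384

-13423/16384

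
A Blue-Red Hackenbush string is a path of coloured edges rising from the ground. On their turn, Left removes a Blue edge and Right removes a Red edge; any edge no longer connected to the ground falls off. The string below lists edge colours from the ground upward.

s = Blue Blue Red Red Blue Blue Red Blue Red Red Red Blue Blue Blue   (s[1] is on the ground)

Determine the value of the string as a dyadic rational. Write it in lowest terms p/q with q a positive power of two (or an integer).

5775/4096

Build G(s[:k]) for k = 1..14, string s = Blue Blue Red Red Blue Blue Red Blue Red Red Red Blue Blue Blue.
step 1: add Blue to get B; options L={ 0 } R={ (no moves) } -> 1
step 2: add Blue to get BB; options L={ 0,1 } R={ (no moves) } -> 2
step 3: add Red to get BBR; options L={ 0,1 } R={ 2 } -> 3/2
step 4: add Red to get BBRR; options L={ 0,1 } R={ 3/2,2 } -> 5/4
step 5: add Blue to get BBRRB; options L={ 0,1,5/4 } R={ 3/2,2 } -> 11/8
step 6: add Blue to get BBRRBB; options L={ 0,1,5/4,11/8 } R={ 3/2,2 } -> 23/16
step 7: add Red to get BBRRBBR; options L={ 0,1,5/4,11/8 } R={ 23/16,3/2,2 } -> 45/32
step 8: add Blue to get BBRRBBRB; options L={ 0,1,5/4,11/8,45/32 } R={ 23/16,3/2,2 } -> 91/64
step 9: add Red to get BBRRBBRBR; options L={ 0,1,5/4,11/8,45/32 } R={ 91/64,23/16,3/2,2 } -> 181/128
step 10: add Red to get BBRRBBRBRR; options L={ 0,1,5/4,11/8,45/32 } R={ 181/128,91/64,23/16,3/2,2 } -> 361/256
step 11: add Red to get BBRRBBRBRRR; options L={ 0,1,5/4,11/8,45/32 } R={ 361/256,181/128,91/64,23/16,3/2,2 } -> 721/512
step 12: add Blue to get BBRRBBRBRRRB; options L={ 0,1,5/4,11/8,45/32,721/512 } R={ 361/256,181/128,91/64,23/16,3/2,2 } -> 1443/1024
step 13: add Blue to get BBRRBBRBRRRBB; options L={ 0,1,5/4,11/8,45/32,721/512,1443/1024 } R={ 361/256,181/128,91/64,23/16,3/2,2 } -> 2887/2048
step 14: add Blue to get BBRRBBRBRRRBBB; options L={ 0,1,5/4,11/8,45/32,721/512,1443/1024,2887/2048 } R={ 361/256,181/128,91/64,23/16,3/2,2 } -> 5775/4096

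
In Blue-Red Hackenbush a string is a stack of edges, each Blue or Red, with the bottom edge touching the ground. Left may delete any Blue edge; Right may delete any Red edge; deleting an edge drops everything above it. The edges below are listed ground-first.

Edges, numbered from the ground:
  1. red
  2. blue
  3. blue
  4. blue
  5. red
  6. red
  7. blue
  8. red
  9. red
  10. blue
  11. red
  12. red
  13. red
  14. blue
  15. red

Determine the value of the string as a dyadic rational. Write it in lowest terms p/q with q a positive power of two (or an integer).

-3515/16384

v(r) = { — | 0 } => -1
v(rb) = { -1 | 0 } => -1/2
v(rbb) = { -1,-1/2 | 0 } => -1/4
v(rbbb) = { -1,-1/2,-1/4 | 0 } => -1/8
v(rbbbr) = { -1,-1/2,-1/4 | -1/8,0 } => -3/16
v(rbbbrr) = { -1,-1/2,-1/4 | -3/16,-1/8,0 } => -7/32
v(rbbbrrb) = { -1,-1/2,-1/4,-7/32 | -3/16,-1/8,0 } => -13/64
v(rbbbrrbr) = { -1,-1/2,-1/4,-7/32 | -13/64,-3/16,-1/8,0 } => -27/128
v(rbbbrrbrr) = { -1,-1/2,-1/4,-7/32 | -27/128,-13/64,-3/16,-1/8,0 } => -55/256
v(rbbbrrbrrb) = { -1,-1/2,-1/4,-7/32,-55/256 | -27/128,-13/64,-3/16,-1/8,0 } => -109/512
v(rbbbrrbrrbr) = { -1,-1/2,-1/4,-7/32,-55/256 | -109/512,-27/128,-13/64,-3/16,-1/8,0 } => -219/1024
v(rbbbrrbrrbrr) = { -1,-1/2,-1/4,-7/32,-55/256 | -219/1024,-109/512,-27/128,-13/64,-3/16,-1/8,0 } => -439/2048
v(rbbbrrbrrbrrr) = { -1,-1/2,-1/4,-7/32,-55/256 | -439/2048,-219/1024,-109/512,-27/128,-13/64,-3/16,-1/8,0 } => -879/4096
v(rbbbrrbrrbrrrb) = { -1,-1/2,-1/4,-7/32,-55/256,-879/4096 | -439/2048,-219/1024,-109/512,-27/128,-13/64,-3/16,-1/8,0 } => -1757/8192
v(rbbbrrbrrbrrrbr) = { -1,-1/2,-1/4,-7/32,-55/256,-879/4096 | -1757/8192,-439/2048,-219/1024,-109/512,-27/128,-13/64,-3/16,-1/8,0 } => -3515/16384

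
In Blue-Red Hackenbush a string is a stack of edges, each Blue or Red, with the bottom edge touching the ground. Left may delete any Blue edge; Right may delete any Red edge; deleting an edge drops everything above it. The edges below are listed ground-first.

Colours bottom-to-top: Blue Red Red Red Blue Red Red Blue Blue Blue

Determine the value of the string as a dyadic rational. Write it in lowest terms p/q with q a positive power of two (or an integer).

79/512

v(B) = { 0 |  } = 1
v(BR) = { 0 | 1 } = 1/2
v(BRR) = { 0 | 1/2, 1 } = 1/4
v(BRRR) = { 0 | 1/4, 1/2, 1 } = 1/8
v(BRRRB) = { 0, 1/8 | 1/4, 1/2, 1 } = 3/16
v(BRRRBR) = { 0, 1/8 | 3/16, 1/4, 1/2, 1 } = 5/32
v(BRRRBRR) = { 0, 1/8 | 5/32, 3/16, 1/4, 1/2, 1 } = 9/64
v(BRRRBRRB) = { 0, 1/8, 9/64 | 5/32, 3/16, 1/4, 1/2, 1 } = 19/128
v(BRRRBRRBB) = { 0, 1/8, 9/64, 19/128 | 5/32, 3/16, 1/4, 1/2, 1 } = 39/256
v(BRRRBRRBBB) = { 0, 1/8, 9/64, 19/128, 39/256 | 5/32, 3/16, 1/4, 1/2, 1 } = 79/512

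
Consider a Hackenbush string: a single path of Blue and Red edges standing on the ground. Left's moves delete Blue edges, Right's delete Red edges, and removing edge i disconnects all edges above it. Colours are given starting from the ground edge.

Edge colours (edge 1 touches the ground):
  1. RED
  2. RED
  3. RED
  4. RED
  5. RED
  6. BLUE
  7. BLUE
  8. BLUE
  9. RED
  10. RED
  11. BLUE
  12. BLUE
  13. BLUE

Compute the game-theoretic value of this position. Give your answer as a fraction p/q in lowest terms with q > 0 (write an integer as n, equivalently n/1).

step 1: add RED to get R; options L={ — } R={ 0 } => -1
step 2: add RED to get RR; options L={ — } R={ -1,0 } => -2
step 3: add RED to get RRR; options L={ — } R={ -2,-1,0 } => -3
step 4: add RED to get RRRR; options L={ — } R={ -3,-2,-1,0 } => -4
step 5: add RED to get RRRRR; options L={ — } R={ -4,-3,-2,-1,0 } => -5
step 6: add BLUE to get RRRRRB; options L={ -5 } R={ -4,-3,-2,-1,0 } => -9/2
step 7: add BLUE to get RRRRRBB; options L={ -5,-9/2 } R={ -4,-3,-2,-1,0 } => -17/4
step 8: add BLUE to get RRRRRBBB; options L={ -5,-9/2,-17/4 } R={ -4,-3,-2,-1,0 } => -33/8
step 9: add RED to get RRRRRBBBR; options L={ -5,-9/2,-17/4 } R={ -33/8,-4,-3,-2,-1,0 } => -67/16
step 10: add RED to get RRRRRBBBRR; options L={ -5,-9/2,-17/4 } R={ -67/16,-33/8,-4,-3,-2,-1,0 } => -135/32
step 11: add BLUE to get RRRRRBBBRRB; options L={ -5,-9/2,-17/4,-135/32 } R={ -67/16,-33/8,-4,-3,-2,-1,0 } => -269/64
step 12: add BLUE to get RRRRRBBBRRBB; options L={ -5,-9/2,-17/4,-135/32,-269/64 } R={ -67/16,-33/8,-4,-3,-2,-1,0 } => -537/128
step 13: add BLUE to get RRRRRBBBRRBBB; options L={ -5,-9/2,-17/4,-135/32,-269/64,-537/128 } R={ -67/16,-33/8,-4,-3,-2,-1,0 } => -1073/256

-1073/256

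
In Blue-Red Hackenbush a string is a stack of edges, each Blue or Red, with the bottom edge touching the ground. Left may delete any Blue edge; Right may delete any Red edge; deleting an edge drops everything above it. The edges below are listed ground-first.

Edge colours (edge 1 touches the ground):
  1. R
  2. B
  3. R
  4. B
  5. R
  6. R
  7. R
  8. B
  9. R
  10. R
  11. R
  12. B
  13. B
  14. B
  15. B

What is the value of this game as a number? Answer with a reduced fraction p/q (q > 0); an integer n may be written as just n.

Build g(s[:k]) for k = 1..15, string s = R B R B R R R B R R R B B B B.
R: Left {  }, Right { 0 } = simplest -1
RB: Left { -1 }, Right { 0 } = simplest -1/2
RBR: Left { -1 }, Right { -1/2; 0 } = simplest -3/4
RBRB: Left { -1; -3/4 }, Right { -1/2; 0 } = simplest -5/8
RBRBR: Left { -1; -3/4 }, Right { -5/8; -1/2; 0 } = simplest -11/16
RBRBRR: Left { -1; -3/4 }, Right { -11/16; -5/8; -1/2; 0 } = simplest -23/32
RBRBRRR: Left { -1; -3/4 }, Right { -23/32; -11/16; -5/8; -1/2; 0 } = simplest -47/64
RBRBRRRB: Left { -1; -3/4; -47/64 }, Right { -23/32; -11/16; -5/8; -1/2; 0 } = simplest -93/128
RBRBRRRBR: Left { -1; -3/4; -47/64 }, Right { -93/128; -23/32; -11/16; -5/8; -1/2; 0 } = simplest -187/256
RBRBRRRBRR: Left { -1; -3/4; -47/64 }, Right { -187/256; -93/128; -23/32; -11/16; -5/8; -1/2; 0 } = simplest -375/512
RBRBRRRBRRR: Left { -1; -3/4; -47/64 }, Right { -375/512; -187/256; -93/128; -23/32; -11/16; -5/8; -1/2; 0 } = simplest -751/1024
RBRBRRRBRRRB: Left { -1; -3/4; -47/64; -751/1024 }, Right { -375/512; -187/256; -93/128; -23/32; -11/16; -5/8; -1/2; 0 } = simplest -1501/2048
RBRBRRRBRRRBB: Left { -1; -3/4; -47/64; -751/1024; -1501/2048 }, Right { -375/512; -187/256; -93/128; -23/32; -11/16; -5/8; -1/2; 0 } = simplest -3001/4096
RBRBRRRBRRRBBB: Left { -1; -3/4; -47/64; -751/1024; -1501/2048; -3001/4096 }, Right { -375/512; -187/256; -93/128; -23/32; -11/16; -5/8; -1/2; 0 } = simplest -6001/8192
RBRBRRRBRRRBBBB: Left { -1; -3/4; -47/64; -751/1024; -1501/2048; -3001/4096; -6001/8192 }, Right { -375/512; -187/256; -93/128; -23/32; -11/16; -5/8; -1/2; 0 } = simplest -12001/16384

-12001/16384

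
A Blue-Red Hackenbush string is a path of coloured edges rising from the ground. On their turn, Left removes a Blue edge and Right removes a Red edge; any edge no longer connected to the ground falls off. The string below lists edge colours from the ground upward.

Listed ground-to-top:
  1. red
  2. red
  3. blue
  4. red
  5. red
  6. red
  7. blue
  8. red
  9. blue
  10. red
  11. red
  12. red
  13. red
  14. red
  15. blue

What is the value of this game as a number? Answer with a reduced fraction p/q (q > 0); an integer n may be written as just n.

Recurse on prefixes of the 15-edge string red red blue red red red blue red blue red red red red red blue:
value(r) = { ∅ | 0 } -> -1
value(rr) = { ∅ | -1 0 } -> -2
value(rrb) = { -2 | -1 0 } -> -3/2
value(rrbr) = { -2 | -3/2 -1 0 } -> -7/4
value(rrbrr) = { -2 | -7/4 -3/2 -1 0 } -> -15/8
value(rrbrrr) = { -2 | -15/8 -7/4 -3/2 -1 0 } -> -31/16
value(rrbrrrb) = { -2 -31/16 | -15/8 -7/4 -3/2 -1 0 } -> -61/32
value(rrbrrrbr) = { -2 -31/16 | -61/32 -15/8 -7/4 -3/2 -1 0 } -> -123/64
value(rrbrrrbrb) = { -2 -31/16 -123/64 | -61/32 -15/8 -7/4 -3/2 -1 0 } -> -245/128
value(rrbrrrbrbr) = { -2 -31/16 -123/64 | -245/128 -61/32 -15/8 -7/4 -3/2 -1 0 } -> -491/256
value(rrbrrrbrbrr) = { -2 -31/16 -123/64 | -491/256 -245/128 -61/32 -15/8 -7/4 -3/2 -1 0 } -> -983/512
value(rrbrrrbrbrrr) = { -2 -31/16 -123/64 | -983/512 -491/256 -245/128 -61/32 -15/8 -7/4 -3/2 -1 0 } -> -1967/1024
value(rrbrrrbrbrrrr) = { -2 -31/16 -123/64 | -1967/1024 -983/512 -491/256 -245/128 -61/32 -15/8 -7/4 -3/2 -1 0 } -> -3935/2048
value(rrbrrrbrbrrrrr) = { -2 -31/16 -123/64 | -3935/2048 -1967/1024 -983/512 -491/256 -245/128 -61/32 -15/8 -7/4 -3/2 -1 0 } -> -7871/4096
value(rrbrrrbrbrrrrrb) = { -2 -31/16 -123/64 -7871/4096 | -3935/2048 -1967/1024 -983/512 -491/256 -245/128 -61/32 -15/8 -7/4 -3/2 -1 0 } -> -15741/8192

-15741/8192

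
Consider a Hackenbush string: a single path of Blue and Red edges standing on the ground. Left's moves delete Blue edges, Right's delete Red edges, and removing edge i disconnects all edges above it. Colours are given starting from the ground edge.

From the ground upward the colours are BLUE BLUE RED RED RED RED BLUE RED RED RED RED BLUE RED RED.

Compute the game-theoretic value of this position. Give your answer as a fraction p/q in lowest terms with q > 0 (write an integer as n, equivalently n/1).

4361/4096

Recurse on prefixes of the 14-edge string BLUE BLUE RED RED RED RED BLUE RED RED RED RED BLUE RED RED:
v(B) = { 0 | (no moves) } so 1
v(BB) = { 0, 1 | (no moves) } so 2
v(BBR) = { 0, 1 | 2 } so 3/2
v(BBRR) = { 0, 1 | 3/2, 2 } so 5/4
v(BBRRR) = { 0, 1 | 5/4, 3/2, 2 } so 9/8
v(BBRRRR) = { 0, 1 | 9/8, 5/4, 3/2, 2 } so 17/16
v(BBRRRRB) = { 0, 1, 17/16 | 9/8, 5/4, 3/2, 2 } so 35/32
v(BBRRRRBR) = { 0, 1, 17/16 | 35/32, 9/8, 5/4, 3/2, 2 } so 69/64
v(BBRRRRBRR) = { 0, 1, 17/16 | 69/64, 35/32, 9/8, 5/4, 3/2, 2 } so 137/128
v(BBRRRRBRRR) = { 0, 1, 17/16 | 137/128, 69/64, 35/32, 9/8, 5/4, 3/2, 2 } so 273/256
v(BBRRRRBRRRR) = { 0, 1, 17/16 | 273/256, 137/128, 69/64, 35/32, 9/8, 5/4, 3/2, 2 } so 545/512
v(BBRRRRBRRRRB) = { 0, 1, 17/16, 545/512 | 273/256, 137/128, 69/64, 35/32, 9/8, 5/4, 3/2, 2 } so 1091/1024
v(BBRRRRBRRRRBR) = { 0, 1, 17/16, 545/512 | 1091/1024, 273/256, 137/128, 69/64, 35/32, 9/8, 5/4, 3/2, 2 } so 2181/2048
v(BBRRRRBRRRRBRR) = { 0, 1, 17/16, 545/512 | 2181/2048, 1091/1024, 273/256, 137/128, 69/64, 35/32, 9/8, 5/4, 3/2, 2 } so 4361/4096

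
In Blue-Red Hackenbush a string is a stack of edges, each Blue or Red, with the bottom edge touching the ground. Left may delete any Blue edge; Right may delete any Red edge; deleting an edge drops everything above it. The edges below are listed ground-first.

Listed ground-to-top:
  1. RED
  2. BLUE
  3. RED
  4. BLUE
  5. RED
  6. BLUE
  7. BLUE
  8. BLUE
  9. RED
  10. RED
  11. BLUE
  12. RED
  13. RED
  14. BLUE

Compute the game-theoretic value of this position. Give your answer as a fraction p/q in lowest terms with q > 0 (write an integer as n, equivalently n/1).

-5229/8192

Prefix values for RED BLUE RED BLUE RED BLUE BLUE BLUE RED RED BLUE RED RED BLUE via {L|R} + simplicity:
g(R) = { ∅ | 0 } gives -1
g(RB) = { -1 | 0 } gives -1/2
g(RBR) = { -1 | -1/2 0 } gives -3/4
g(RBRB) = { -1 -3/4 | -1/2 0 } gives -5/8
g(RBRBR) = { -1 -3/4 | -5/8 -1/2 0 } gives -11/16
g(RBRBRB) = { -1 -3/4 -11/16 | -5/8 -1/2 0 } gives -21/32
g(RBRBRBB) = { -1 -3/4 -11/16 -21/32 | -5/8 -1/2 0 } gives -41/64
g(RBRBRBBB) = { -1 -3/4 -11/16 -21/32 -41/64 | -5/8 -1/2 0 } gives -81/128
g(RBRBRBBBR) = { -1 -3/4 -11/16 -21/32 -41/64 | -81/128 -5/8 -1/2 0 } gives -163/256
g(RBRBRBBBRR) = { -1 -3/4 -11/16 -21/32 -41/64 | -163/256 -81/128 -5/8 -1/2 0 } gives -327/512
g(RBRBRBBBRRB) = { -1 -3/4 -11/16 -21/32 -41/64 -327/512 | -163/256 -81/128 -5/8 -1/2 0 } gives -653/1024
g(RBRBRBBBRRBR) = { -1 -3/4 -11/16 -21/32 -41/64 -327/512 | -653/1024 -163/256 -81/128 -5/8 -1/2 0 } gives -1307/2048
g(RBRBRBBBRRBRR) = { -1 -3/4 -11/16 -21/32 -41/64 -327/512 | -1307/2048 -653/1024 -163/256 -81/128 -5/8 -1/2 0 } gives -2615/4096
g(RBRBRBBBRRBRRB) = { -1 -3/4 -11/16 -21/32 -41/64 -327/512 -2615/4096 | -1307/2048 -653/1024 -163/256 -81/128 -5/8 -1/2 0 } gives -5229/8192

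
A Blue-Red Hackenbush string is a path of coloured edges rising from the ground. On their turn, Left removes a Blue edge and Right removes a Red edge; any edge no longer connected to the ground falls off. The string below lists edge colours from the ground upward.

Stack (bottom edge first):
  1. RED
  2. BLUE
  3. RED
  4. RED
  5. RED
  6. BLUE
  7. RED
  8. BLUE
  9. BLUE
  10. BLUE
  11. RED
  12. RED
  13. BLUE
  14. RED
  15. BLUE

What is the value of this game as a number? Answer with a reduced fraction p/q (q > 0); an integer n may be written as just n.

Build g(s[:k]) for k = 1..15, string s = RED BLUE RED RED RED BLUE RED BLUE BLUE BLUE RED RED BLUE RED BLUE.
1 of 15 · R · max L −∞ · min R 0 ⇒ -1
2 of 15 · RB · max L -1 · min R 0 ⇒ -1/2
3 of 15 · RBR · max L -1 · min R -1/2 ⇒ -3/4
4 of 15 · RBRR · max L -1 · min R -3/4 ⇒ -7/8
5 of 15 · RBRRR · max L -1 · min R -7/8 ⇒ -15/16
6 of 15 · RBRRRB · max L -15/16 · min R -7/8 ⇒ -29/32
7 of 15 · RBRRRBR · max L -15/16 · min R -29/32 ⇒ -59/64
8 of 15 · RBRRRBRB · max L -59/64 · min R -29/32 ⇒ -117/128
9 of 15 · RBRRRBRBB · max L -117/128 · min R -29/32 ⇒ -233/256
10 of 15 · RBRRRBRBBB · max L -233/256 · min R -29/32 ⇒ -465/512
11 of 15 · RBRRRBRBBBR · max L -233/256 · min R -465/512 ⇒ -931/1024
12 of 15 · RBRRRBRBBBRR · max L -233/256 · min R -931/1024 ⇒ -1863/2048
13 of 15 · RBRRRBRBBBRRB · max L -1863/2048 · min R -931/1024 ⇒ -3725/4096
14 of 15 · RBRRRBRBBBRRBR · max L -1863/2048 · min R -3725/4096 ⇒ -7451/8192
15 of 15 · RBRRRBRBBBRRBRB · max L -7451/8192 · min R -3725/4096 ⇒ -14901/16384

-14901/16384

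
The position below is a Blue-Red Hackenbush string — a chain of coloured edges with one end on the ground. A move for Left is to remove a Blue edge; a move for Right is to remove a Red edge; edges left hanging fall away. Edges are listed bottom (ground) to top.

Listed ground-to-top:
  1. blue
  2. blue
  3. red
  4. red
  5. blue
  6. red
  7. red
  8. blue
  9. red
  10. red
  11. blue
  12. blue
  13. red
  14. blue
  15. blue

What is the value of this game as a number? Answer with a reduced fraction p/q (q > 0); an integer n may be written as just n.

1 of 15 · b · max L 0 · min R +∞ = 1
2 of 15 · bb · max L 1 · min R +∞ = 2
3 of 15 · bbr · max L 1 · min R 2 = 3/2
4 of 15 · bbrr · max L 1 · min R 3/2 = 5/4
5 of 15 · bbrrb · max L 5/4 · min R 3/2 = 11/8
6 of 15 · bbrrbr · max L 5/4 · min R 11/8 = 21/16
7 of 15 · bbrrbrr · max L 5/4 · min R 21/16 = 41/32
8 of 15 · bbrrbrrb · max L 41/32 · min R 21/16 = 83/64
9 of 15 · bbrrbrrbr · max L 41/32 · min R 83/64 = 165/128
10 of 15 · bbrrbrrbrr · max L 41/32 · min R 165/128 = 329/256
11 of 15 · bbrrbrrbrrb · max L 329/256 · min R 165/128 = 659/512
12 of 15 · bbrrbrrbrrbb · max L 659/512 · min R 165/128 = 1319/1024
13 of 15 · bbrrbrrbrrbbr · max L 659/512 · min R 1319/1024 = 2637/2048
14 of 15 · bbrrbrrbrrbbrb · max L 2637/2048 · min R 1319/1024 = 5275/4096
15 of 15 · bbrrbrrbrrbbrbb · max L 5275/4096 · min R 1319/1024 = 10551/8192

10551/8192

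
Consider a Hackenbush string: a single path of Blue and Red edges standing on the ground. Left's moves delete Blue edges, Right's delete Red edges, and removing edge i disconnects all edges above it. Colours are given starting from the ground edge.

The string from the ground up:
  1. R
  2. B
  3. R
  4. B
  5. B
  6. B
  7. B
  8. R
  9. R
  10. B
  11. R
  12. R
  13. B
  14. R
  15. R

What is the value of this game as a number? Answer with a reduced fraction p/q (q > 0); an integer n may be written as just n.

step 1: add R to get R; options L={ (no moves) } R={ 0 } ⇒ -1
step 2: add B to get RB; options L={ -1 } R={ 0 } ⇒ -1/2
step 3: add R to get RBR; options L={ -1 } R={ -1/2; 0 } ⇒ -3/4
step 4: add B to get RBRB; options L={ -1; -3/4 } R={ -1/2; 0 } ⇒ -5/8
step 5: add B to get RBRBB; options L={ -1; -3/4; -5/8 } R={ -1/2; 0 } ⇒ -9/16
step 6: add B to get RBRBBB; options L={ -1; -3/4; -5/8; -9/16 } R={ -1/2; 0 } ⇒ -17/32
step 7: add B to get RBRBBBB; options L={ -1; -3/4; -5/8; -9/16; -17/32 } R={ -1/2; 0 } ⇒ -33/64
step 8: add R to get RBRBBBBR; options L={ -1; -3/4; -5/8; -9/16; -17/32 } R={ -33/64; -1/2; 0 } ⇒ -67/128
step 9: add R to get RBRBBBBRR; options L={ -1; -3/4; -5/8; -9/16; -17/32 } R={ -67/128; -33/64; -1/2; 0 } ⇒ -135/256
step 10: add B to get RBRBBBBRRB; options L={ -1; -3/4; -5/8; -9/16; -17/32; -135/256 } R={ -67/128; -33/64; -1/2; 0 } ⇒ -269/512
step 11: add R to get RBRBBBBRRBR; options L={ -1; -3/4; -5/8; -9/16; -17/32; -135/256 } R={ -269/512; -67/128; -33/64; -1/2; 0 } ⇒ -539/1024
step 12: add R to get RBRBBBBRRBRR; options L={ -1; -3/4; -5/8; -9/16; -17/32; -135/256 } R={ -539/1024; -269/512; -67/128; -33/64; -1/2; 0 } ⇒ -1079/2048
step 13: add B to get RBRBBBBRRBRRB; options L={ -1; -3/4; -5/8; -9/16; -17/32; -135/256; -1079/2048 } R={ -539/1024; -269/512; -67/128; -33/64; -1/2; 0 } ⇒ -2157/4096
step 14: add R to get RBRBBBBRRBRRBR; options L={ -1; -3/4; -5/8; -9/16; -17/32; -135/256; -1079/2048 } R={ -2157/4096; -539/1024; -269/512; -67/128; -33/64; -1/2; 0 } ⇒ -4315/8192
step 15: add R to get RBRBBBBRRBRRBRR; options L={ -1; -3/4; -5/8; -9/16; -17/32; -135/256; -1079/2048 } R={ -4315/8192; -2157/4096; -539/1024; -269/512; -67/128; -33/64; -1/2; 0 } ⇒ -8631/16384

-8631/16384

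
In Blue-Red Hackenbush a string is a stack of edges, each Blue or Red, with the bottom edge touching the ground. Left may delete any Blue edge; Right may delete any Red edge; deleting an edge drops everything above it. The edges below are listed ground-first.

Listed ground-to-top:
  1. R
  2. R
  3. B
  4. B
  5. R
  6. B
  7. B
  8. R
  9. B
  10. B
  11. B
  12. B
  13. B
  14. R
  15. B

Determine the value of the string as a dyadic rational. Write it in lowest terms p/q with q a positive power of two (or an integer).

-10501/8192

Build g(s[:k]) for k = 1..15, string s = R R B B R B B R B B B B B R B.
1 of 15 · R · max L −∞ · min R 0 => -1
2 of 15 · RR · max L −∞ · min R -1 => -2
3 of 15 · RRB · max L -2 · min R -1 => -3/2
4 of 15 · RRBB · max L -3/2 · min R -1 => -5/4
5 of 15 · RRBBR · max L -3/2 · min R -5/4 => -11/8
6 of 15 · RRBBRB · max L -11/8 · min R -5/4 => -21/16
7 of 15 · RRBBRBB · max L -21/16 · min R -5/4 => -41/32
8 of 15 · RRBBRBBR · max L -21/16 · min R -41/32 => -83/64
9 of 15 · RRBBRBBRB · max L -83/64 · min R -41/32 => -165/128
10 of 15 · RRBBRBBRBB · max L -165/128 · min R -41/32 => -329/256
11 of 15 · RRBBRBBRBBB · max L -329/256 · min R -41/32 => -657/512
12 of 15 · RRBBRBBRBBBB · max L -657/512 · min R -41/32 => -1313/1024
13 of 15 · RRBBRBBRBBBBB · max L -1313/1024 · min R -41/32 => -2625/2048
14 of 15 · RRBBRBBRBBBBBR · max L -1313/1024 · min R -2625/2048 => -5251/4096
15 of 15 · RRBBRBBRBBBBBRB · max L -5251/4096 · min R -2625/2048 => -10501/8192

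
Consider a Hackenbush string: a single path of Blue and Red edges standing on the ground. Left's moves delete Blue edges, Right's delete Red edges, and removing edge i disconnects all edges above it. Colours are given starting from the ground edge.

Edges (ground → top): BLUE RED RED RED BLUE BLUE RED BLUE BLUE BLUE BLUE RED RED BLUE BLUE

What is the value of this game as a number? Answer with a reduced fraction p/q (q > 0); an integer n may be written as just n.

3559/16384

B: Left { 0 }, Right { none } → simplest 1
BR: Left { 0 }, Right { 1 } → simplest 1/2
BRR: Left { 0 }, Right { 1/2 1 } → simplest 1/4
BRRR: Left { 0 }, Right { 1/4 1/2 1 } → simplest 1/8
BRRRB: Left { 0 1/8 }, Right { 1/4 1/2 1 } → simplest 3/16
BRRRBB: Left { 0 1/8 3/16 }, Right { 1/4 1/2 1 } → simplest 7/32
BRRRBBR: Left { 0 1/8 3/16 }, Right { 7/32 1/4 1/2 1 } → simplest 13/64
BRRRBBRB: Left { 0 1/8 3/16 13/64 }, Right { 7/32 1/4 1/2 1 } → simplest 27/128
BRRRBBRBB: Left { 0 1/8 3/16 13/64 27/128 }, Right { 7/32 1/4 1/2 1 } → simplest 55/256
BRRRBBRBBB: Left { 0 1/8 3/16 13/64 27/128 55/256 }, Right { 7/32 1/4 1/2 1 } → simplest 111/512
BRRRBBRBBBB: Left { 0 1/8 3/16 13/64 27/128 55/256 111/512 }, Right { 7/32 1/4 1/2 1 } → simplest 223/1024
BRRRBBRBBBBR: Left { 0 1/8 3/16 13/64 27/128 55/256 111/512 }, Right { 223/1024 7/32 1/4 1/2 1 } → simplest 445/2048
BRRRBBRBBBBRR: Left { 0 1/8 3/16 13/64 27/128 55/256 111/512 }, Right { 445/2048 223/1024 7/32 1/4 1/2 1 } → simplest 889/4096
BRRRBBRBBBBRRB: Left { 0 1/8 3/16 13/64 27/128 55/256 111/512 889/4096 }, Right { 445/2048 223/1024 7/32 1/4 1/2 1 } → simplest 1779/8192
BRRRBBRBBBBRRBB: Left { 0 1/8 3/16 13/64 27/128 55/256 111/512 889/4096 1779/8192 }, Right { 445/2048 223/1024 7/32 1/4 1/2 1 } → simplest 3559/16384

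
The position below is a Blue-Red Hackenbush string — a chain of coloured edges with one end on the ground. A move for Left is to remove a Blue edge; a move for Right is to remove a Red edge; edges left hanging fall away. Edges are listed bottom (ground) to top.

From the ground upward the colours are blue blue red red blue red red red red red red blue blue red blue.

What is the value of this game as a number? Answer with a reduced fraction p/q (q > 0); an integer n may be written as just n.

Build G(s[:k]) for k = 1..15, string s = blue blue red red blue red red red red red red blue blue red blue.
G_1 [b]  L=[0]  R=[—]  so 1
G_2 [bb]  L=[0 1]  R=[—]  so 2
G_3 [bbr]  L=[0 1]  R=[2]  so 3/2
G_4 [bbrr]  L=[0 1]  R=[3/2 2]  so 5/4
G_5 [bbrrb]  L=[0 1 5/4]  R=[3/2 2]  so 11/8
G_6 [bbrrbr]  L=[0 1 5/4]  R=[11/8 3/2 2]  so 21/16
G_7 [bbrrbrr]  L=[0 1 5/4]  R=[21/16 11/8 3/2 2]  so 41/32
G_8 [bbrrbrrr]  L=[0 1 5/4]  R=[41/32 21/16 11/8 3/2 2]  so 81/64
G_9 [bbrrbrrrr]  L=[0 1 5/4]  R=[81/64 41/32 21/16 11/8 3/2 2]  so 161/128
G_10 [bbrrbrrrrr]  L=[0 1 5/4]  R=[161/128 81/64 41/32 21/16 11/8 3/2 2]  so 321/256
G_11 [bbrrbrrrrrr]  L=[0 1 5/4]  R=[321/256 161/128 81/64 41/32 21/16 11/8 3/2 2]  so 641/512
G_12 [bbrrbrrrrrrb]  L=[0 1 5/4 641/512]  R=[321/256 161/128 81/64 41/32 21/16 11/8 3/2 2]  so 1283/1024
G_13 [bbrrbrrrrrrbb]  L=[0 1 5/4 641/512 1283/1024]  R=[321/256 161/128 81/64 41/32 21/16 11/8 3/2 2]  so 2567/2048
G_14 [bbrrbrrrrrrbbr]  L=[0 1 5/4 641/512 1283/1024]  R=[2567/2048 321/256 161/128 81/64 41/32 21/16 11/8 3/2 2]  so 5133/4096
G_15 [bbrrbrrrrrrbbrb]  L=[0 1 5/4 641/512 1283/1024 5133/4096]  R=[2567/2048 321/256 161/128 81/64 41/32 21/16 11/8 3/2 2]  so 10267/8192

10267/8192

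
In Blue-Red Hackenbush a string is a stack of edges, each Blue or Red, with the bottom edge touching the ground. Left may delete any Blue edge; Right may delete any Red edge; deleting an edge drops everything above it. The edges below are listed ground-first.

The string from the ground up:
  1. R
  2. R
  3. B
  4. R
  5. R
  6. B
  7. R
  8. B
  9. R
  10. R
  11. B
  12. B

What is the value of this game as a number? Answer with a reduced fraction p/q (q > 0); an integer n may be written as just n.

-1881/1024

edge 1 of 12 (R): {  | 0 } = -1
edge 2 of 12 (R): {  | -1; 0 } = -2
edge 3 of 12 (B): { -2 | -1; 0 } = -3/2
edge 4 of 12 (R): { -2 | -3/2; -1; 0 } = -7/4
edge 5 of 12 (R): { -2 | -7/4; -3/2; -1; 0 } = -15/8
edge 6 of 12 (B): { -2; -15/8 | -7/4; -3/2; -1; 0 } = -29/16
edge 7 of 12 (R): { -2; -15/8 | -29/16; -7/4; -3/2; -1; 0 } = -59/32
edge 8 of 12 (B): { -2; -15/8; -59/32 | -29/16; -7/4; -3/2; -1; 0 } = -117/64
edge 9 of 12 (R): { -2; -15/8; -59/32 | -117/64; -29/16; -7/4; -3/2; -1; 0 } = -235/128
edge 10 of 12 (R): { -2; -15/8; -59/32 | -235/128; -117/64; -29/16; -7/4; -3/2; -1; 0 } = -471/256
edge 11 of 12 (B): { -2; -15/8; -59/32; -471/256 | -235/128; -117/64; -29/16; -7/4; -3/2; -1; 0 } = -941/512
edge 12 of 12 (B): { -2; -15/8; -59/32; -471/256; -941/512 | -235/128; -117/64; -29/16; -7/4; -3/2; -1; 0 } = -1881/1024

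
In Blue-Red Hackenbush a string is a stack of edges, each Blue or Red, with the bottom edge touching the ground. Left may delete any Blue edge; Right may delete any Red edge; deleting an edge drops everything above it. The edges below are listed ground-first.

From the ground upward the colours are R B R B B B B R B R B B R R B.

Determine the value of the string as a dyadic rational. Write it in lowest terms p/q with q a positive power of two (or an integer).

Recurse on prefixes of the 15-edge string R B R B B B B R B R B B R R B:
edge 1 of 15 (R): { none | 0 } gives -1
edge 2 of 15 (B): { -1 | 0 } gives -1/2
edge 3 of 15 (R): { -1 | -1/2,0 } gives -3/4
edge 4 of 15 (B): { -1,-3/4 | -1/2,0 } gives -5/8
edge 5 of 15 (B): { -1,-3/4,-5/8 | -1/2,0 } gives -9/16
edge 6 of 15 (B): { -1,-3/4,-5/8,-9/16 | -1/2,0 } gives -17/32
edge 7 of 15 (B): { -1,-3/4,-5/8,-9/16,-17/32 | -1/2,0 } gives -33/64
edge 8 of 15 (R): { -1,-3/4,-5/8,-9/16,-17/32 | -33/64,-1/2,0 } gives -67/128
edge 9 of 15 (B): { -1,-3/4,-5/8,-9/16,-17/32,-67/128 | -33/64,-1/2,0 } gives -133/256
edge 10 of 15 (R): { -1,-3/4,-5/8,-9/16,-17/32,-67/128 | -133/256,-33/64,-1/2,0 } gives -267/512
edge 11 of 15 (B): { -1,-3/4,-5/8,-9/16,-17/32,-67/128,-267/512 | -133/256,-33/64,-1/2,0 } gives -533/1024
edge 12 of 15 (B): { -1,-3/4,-5/8,-9/16,-17/32,-67/128,-267/512,-533/1024 | -133/256,-33/64,-1/2,0 } gives -1065/2048
edge 13 of 15 (R): { -1,-3/4,-5/8,-9/16,-17/32,-67/128,-267/512,-533/1024 | -1065/2048,-133/256,-33/64,-1/2,0 } gives -2131/4096
edge 14 of 15 (R): { -1,-3/4,-5/8,-9/16,-17/32,-67/128,-267/512,-533/1024 | -2131/4096,-1065/2048,-133/256,-33/64,-1/2,0 } gives -4263/8192
edge 15 of 15 (B): { -1,-3/4,-5/8,-9/16,-17/32,-67/128,-267/512,-533/1024,-4263/8192 | -2131/4096,-1065/2048,-133/256,-33/64,-1/2,0 } gives -8525/16384

-8525/16384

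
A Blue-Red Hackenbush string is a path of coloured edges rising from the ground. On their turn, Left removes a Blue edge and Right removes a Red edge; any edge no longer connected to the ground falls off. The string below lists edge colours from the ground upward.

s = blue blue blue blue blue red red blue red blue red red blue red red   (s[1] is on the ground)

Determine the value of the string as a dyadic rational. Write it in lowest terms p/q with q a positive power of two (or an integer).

b: Left { 0 }, Right { (no moves) } = simplest 1
bb: Left { 0; 1 }, Right { (no moves) } = simplest 2
bbb: Left { 0; 1; 2 }, Right { (no moves) } = simplest 3
bbbb: Left { 0; 1; 2; 3 }, Right { (no moves) } = simplest 4
bbbbb: Left { 0; 1; 2; 3; 4 }, Right { (no moves) } = simplest 5
bbbbbr: Left { 0; 1; 2; 3; 4 }, Right { 5 } = simplest 9/2
bbbbbrr: Left { 0; 1; 2; 3; 4 }, Right { 9/2; 5 } = simplest 17/4
bbbbbrrb: Left { 0; 1; 2; 3; 4; 17/4 }, Right { 9/2; 5 } = simplest 35/8
bbbbbrrbr: Left { 0; 1; 2; 3; 4; 17/4 }, Right { 35/8; 9/2; 5 } = simplest 69/16
bbbbbrrbrb: Left { 0; 1; 2; 3; 4; 17/4; 69/16 }, Right { 35/8; 9/2; 5 } = simplest 139/32
bbbbbrrbrbr: Left { 0; 1; 2; 3; 4; 17/4; 69/16 }, Right { 139/32; 35/8; 9/2; 5 } = simplest 277/64
bbbbbrrbrbrr: Left { 0; 1; 2; 3; 4; 17/4; 69/16 }, Right { 277/64; 139/32; 35/8; 9/2; 5 } = simplest 553/128
bbbbbrrbrbrrb: Left { 0; 1; 2; 3; 4; 17/4; 69/16; 553/128 }, Right { 277/64; 139/32; 35/8; 9/2; 5 } = simplest 1107/256
bbbbbrrbrbrrbr: Left { 0; 1; 2; 3; 4; 17/4; 69/16; 553/128 }, Right { 1107/256; 277/64; 139/32; 35/8; 9/2; 5 } = simplest 2213/512
bbbbbrrbrbrrbrr: Left { 0; 1; 2; 3; 4; 17/4; 69/16; 553/128 }, Right { 2213/512; 1107/256; 277/64; 139/32; 35/8; 9/2; 5 } = simplest 4425/1024

4425/1024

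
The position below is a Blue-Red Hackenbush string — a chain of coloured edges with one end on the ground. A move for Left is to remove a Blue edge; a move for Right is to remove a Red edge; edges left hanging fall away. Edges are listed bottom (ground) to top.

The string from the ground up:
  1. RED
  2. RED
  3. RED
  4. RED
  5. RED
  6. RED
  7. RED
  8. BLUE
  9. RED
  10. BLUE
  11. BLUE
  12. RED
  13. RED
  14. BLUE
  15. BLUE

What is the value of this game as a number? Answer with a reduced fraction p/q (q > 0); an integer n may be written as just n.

-1689/256

R: Left { · }, Right { 0 } gives simplest -1
RR: Left { · }, Right { -1; 0 } gives simplest -2
RRR: Left { · }, Right { -2; -1; 0 } gives simplest -3
RRRR: Left { · }, Right { -3; -2; -1; 0 } gives simplest -4
RRRRR: Left { · }, Right { -4; -3; -2; -1; 0 } gives simplest -5
RRRRRR: Left { · }, Right { -5; -4; -3; -2; -1; 0 } gives simplest -6
RRRRRRR: Left { · }, Right { -6; -5; -4; -3; -2; -1; 0 } gives simplest -7
RRRRRRRB: Left { -7 }, Right { -6; -5; -4; -3; -2; -1; 0 } gives simplest -13/2
RRRRRRRBR: Left { -7 }, Right { -13/2; -6; -5; -4; -3; -2; -1; 0 } gives simplest -27/4
RRRRRRRBRB: Left { -7; -27/4 }, Right { -13/2; -6; -5; -4; -3; -2; -1; 0 } gives simplest -53/8
RRRRRRRBRBB: Left { -7; -27/4; -53/8 }, Right { -13/2; -6; -5; -4; -3; -2; -1; 0 } gives simplest -105/16
RRRRRRRBRBBR: Left { -7; -27/4; -53/8 }, Right { -105/16; -13/2; -6; -5; -4; -3; -2; -1; 0 } gives simplest -211/32
RRRRRRRBRBBRR: Left { -7; -27/4; -53/8 }, Right { -211/32; -105/16; -13/2; -6; -5; -4; -3; -2; -1; 0 } gives simplest -423/64
RRRRRRRBRBBRRB: Left { -7; -27/4; -53/8; -423/64 }, Right { -211/32; -105/16; -13/2; -6; -5; -4; -3; -2; -1; 0 } gives simplest -845/128
RRRRRRRBRBBRRBB: Left { -7; -27/4; -53/8; -423/64; -845/128 }, Right { -211/32; -105/16; -13/2; -6; -5; -4; -3; -2; -1; 0 } gives simplest -1689/256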